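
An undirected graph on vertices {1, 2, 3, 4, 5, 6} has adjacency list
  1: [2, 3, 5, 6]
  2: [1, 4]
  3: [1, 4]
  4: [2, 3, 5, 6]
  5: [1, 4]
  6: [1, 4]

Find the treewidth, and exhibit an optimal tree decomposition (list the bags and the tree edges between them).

The largest bag has 3 vertices, giving width 2; this decomposition certifies tw(G) ≤ 2. For the lower bound, G contains the cycle 5–4–3–1–5, so G is not a forest; only forests have treewidth ≤ 1, hence tw(G) ≥ 2. The upper and lower bounds meet at 2, so that is the treewidth.

Treewidth 2.
Bags: B1 = {1, 4, 5}  B2 = {1, 3, 4}  B3 = {1, 4, 6}  B4 = {1, 2, 4}
Tree: B1–B2, B2–B3, B3–B4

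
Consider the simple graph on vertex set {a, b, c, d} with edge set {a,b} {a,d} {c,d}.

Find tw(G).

A width-1 tree decomposition is:
Bags: B1 = {a, b}  B2 = {a, d}  B3 = {c, d}
Tree: B1–B2, B2–B3
Every bag has size at most 2, so the width is 2 − 1 = 1 and tw(G) ≤ 1. G has an edge, so its treewidth is at least 1. Combining the bounds, tw(G) = 1.

1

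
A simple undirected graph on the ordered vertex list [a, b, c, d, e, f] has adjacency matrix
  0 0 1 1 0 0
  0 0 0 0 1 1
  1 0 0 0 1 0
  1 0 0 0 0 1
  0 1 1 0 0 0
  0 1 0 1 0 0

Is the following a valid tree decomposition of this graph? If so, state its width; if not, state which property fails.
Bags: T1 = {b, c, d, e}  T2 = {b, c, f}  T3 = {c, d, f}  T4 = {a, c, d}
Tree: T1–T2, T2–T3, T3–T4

A tree decomposition must satisfy three properties: every vertex lies in some bag; for every edge, both endpoints lie together in some bag; and for every vertex, the bags containing it form a connected subtree. Here bags containing vertex d are not connected in the tree, so the decomposition is invalid.

No — bags containing vertex d are not connected in the tree.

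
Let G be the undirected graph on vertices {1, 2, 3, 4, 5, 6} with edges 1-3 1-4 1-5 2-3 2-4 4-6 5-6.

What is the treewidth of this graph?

2

A width-2 tree decomposition is:
Bags: B1 = {4, 5, 6}  B2 = {1, 4, 5}  B3 = {1, 2, 4}  B4 = {1, 2, 3}
Tree: B1–B2, B2–B3, B3–B4
Each bag holds 3 vertices, so the decomposition has width 2, which upper-bounds the treewidth. The edges 6–5–1–4–6 form a cycle, so G is not a tree and its treewidth is at least 2. Hence tw(G) = 2 exactly.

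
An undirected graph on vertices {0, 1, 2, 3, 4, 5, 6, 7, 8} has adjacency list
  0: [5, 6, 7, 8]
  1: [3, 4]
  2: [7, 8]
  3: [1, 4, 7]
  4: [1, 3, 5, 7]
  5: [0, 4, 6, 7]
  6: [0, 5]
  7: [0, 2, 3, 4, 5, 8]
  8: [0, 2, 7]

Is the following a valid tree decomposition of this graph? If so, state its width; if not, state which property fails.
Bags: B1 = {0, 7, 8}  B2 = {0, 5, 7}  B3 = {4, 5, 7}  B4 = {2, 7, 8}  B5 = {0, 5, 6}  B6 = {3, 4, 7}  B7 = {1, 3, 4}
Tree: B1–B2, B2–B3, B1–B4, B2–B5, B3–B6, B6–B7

Vertex coverage: the bags together contain {0, 1, 2, 3, 4, 5, 6, 7, 8}, the full vertex set. Edge coverage: each edge of G has both endpoints in at least one bag. Running intersection: for every vertex, the bags containing it form a connected subtree. All three properties hold, so this is a valid tree decomposition of width max|bag| − 1 = 2, and hence tw(G) ≤ 2.

Yes; width 2.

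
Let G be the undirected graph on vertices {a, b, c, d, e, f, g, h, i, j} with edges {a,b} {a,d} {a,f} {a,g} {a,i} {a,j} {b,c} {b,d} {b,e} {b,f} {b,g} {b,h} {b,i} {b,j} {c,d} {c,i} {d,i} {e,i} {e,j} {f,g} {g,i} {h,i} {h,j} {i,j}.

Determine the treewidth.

3

A width-3 tree decomposition is:
Bags: B1 = {b, c, d, i}  B2 = {a, b, d, i}  B3 = {a, b, i, j}  B4 = {b, e, i, j}  B5 = {b, h, i, j}  B6 = {a, b, g, i}  B7 = {a, b, f, g}
Tree: B1–B2, B2–B3, B3–B4, B3–B5, B2–B6, B6–B7
Each bag holds 4 vertices, so the decomposition has width 3, which upper-bounds the treewidth. On the other hand G contains the 4-clique {a, b, f, g}. A clique must lie in a single bag of any decomposition, so no decomposition can have width below 3. Combining the bounds, tw(G) = 3.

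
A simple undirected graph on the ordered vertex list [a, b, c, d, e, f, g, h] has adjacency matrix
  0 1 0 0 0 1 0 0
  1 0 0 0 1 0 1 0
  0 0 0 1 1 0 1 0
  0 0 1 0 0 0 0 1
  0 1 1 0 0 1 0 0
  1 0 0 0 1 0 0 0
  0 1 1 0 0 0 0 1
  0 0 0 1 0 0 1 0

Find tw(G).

A width-2 tree decomposition is:
Bags: B1 = {a, e, f}  B2 = {a, b, e}  B3 = {b, c, e}  B4 = {b, c, g}  B5 = {c, d, g}  B6 = {d, g, h}
Tree: B1–B2, B2–B3, B3–B4, B4–B5, B5–B6
Each bag holds 3 vertices, so the decomposition has width 2, which upper-bounds the treewidth. For the lower bound, G contains the cycle f–a–b–e–f, so G is not a forest; only forests have treewidth ≤ 1, hence tw(G) ≥ 2. Combining the bounds, tw(G) = 2.

2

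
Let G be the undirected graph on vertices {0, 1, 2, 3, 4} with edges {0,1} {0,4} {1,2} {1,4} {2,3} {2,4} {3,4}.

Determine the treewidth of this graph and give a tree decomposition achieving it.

Treewidth 2.
One such decomposition:
Bags: B1 = {0, 1, 4}  B2 = {1, 2, 4}  B3 = {2, 3, 4}
Tree: B1–B2, B2–B3

Each bag holds 3 vertices, so the decomposition has width 2, which upper-bounds the treewidth. On the other hand G contains the 3-clique {0, 1, 4}. A clique must lie in a single bag of any decomposition, so no decomposition can have width below 2. Hence tw(G) = 2 exactly.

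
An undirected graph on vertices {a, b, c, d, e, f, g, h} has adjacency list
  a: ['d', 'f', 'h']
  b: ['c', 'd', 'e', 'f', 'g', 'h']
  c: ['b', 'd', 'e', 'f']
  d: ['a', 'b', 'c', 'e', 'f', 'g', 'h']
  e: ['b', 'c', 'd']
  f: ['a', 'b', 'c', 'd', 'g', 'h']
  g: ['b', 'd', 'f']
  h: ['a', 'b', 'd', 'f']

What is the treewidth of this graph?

A width-3 tree decomposition is:
Bags: B1 = {b, c, d, e}  B2 = {b, c, d, f}  B3 = {b, d, f, h}  B4 = {a, d, f, h}  B5 = {b, d, f, g}
Tree: B1–B2, B2–B3, B3–B4, B3–B5
The largest bag has 4 vertices, giving width 3; this decomposition certifies tw(G) ≤ 3. For the lower bound, the 4 vertices {b, c, d, e} are pairwise adjacent, and any tree decomposition puts a clique entirely inside one bag — forcing width ≥ 3. Therefore the treewidth is 3.

3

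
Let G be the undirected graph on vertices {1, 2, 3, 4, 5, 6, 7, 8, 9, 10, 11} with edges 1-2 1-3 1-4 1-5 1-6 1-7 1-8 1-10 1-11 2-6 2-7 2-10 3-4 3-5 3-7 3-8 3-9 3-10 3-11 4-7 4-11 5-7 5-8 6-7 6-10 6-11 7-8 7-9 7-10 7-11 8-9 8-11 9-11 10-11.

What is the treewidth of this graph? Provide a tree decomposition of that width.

Treewidth 4.
One such decomposition:
Bags: B1 = {1, 3, 7, 10, 11}  B2 = {1, 3, 7, 8, 11}  B3 = {1, 6, 7, 10, 11}  B4 = {1, 3, 4, 7, 11}  B5 = {1, 3, 5, 7, 8}  B6 = {3, 7, 8, 9, 11}  B7 = {1, 2, 6, 7, 10}
Tree: B1–B2, B1–B3, B1–B4, B2–B5, B2–B6, B3–B7

Each bag holds 5 vertices, so the decomposition has width 4, which upper-bounds the treewidth. Conversely, {1, 2, 6, 7, 10} is a clique of size 5, and the vertices of any clique must share a bag in every tree decomposition; so some bag has ≥ 5 vertices and tw(G) ≥ 4. Therefore the treewidth is 4.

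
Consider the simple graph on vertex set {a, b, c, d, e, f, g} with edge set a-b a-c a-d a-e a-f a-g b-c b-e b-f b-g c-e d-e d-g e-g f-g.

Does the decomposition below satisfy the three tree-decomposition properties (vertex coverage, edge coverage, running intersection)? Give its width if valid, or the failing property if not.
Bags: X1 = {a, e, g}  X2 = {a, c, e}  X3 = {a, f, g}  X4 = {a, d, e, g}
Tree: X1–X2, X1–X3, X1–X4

A tree decomposition must satisfy three properties: every vertex lies in some bag; for every edge, both endpoints lie together in some bag; and for every vertex, the bags containing it form a connected subtree. Here vertex b appears in no bag, so the decomposition is invalid.

No — vertex b appears in no bag.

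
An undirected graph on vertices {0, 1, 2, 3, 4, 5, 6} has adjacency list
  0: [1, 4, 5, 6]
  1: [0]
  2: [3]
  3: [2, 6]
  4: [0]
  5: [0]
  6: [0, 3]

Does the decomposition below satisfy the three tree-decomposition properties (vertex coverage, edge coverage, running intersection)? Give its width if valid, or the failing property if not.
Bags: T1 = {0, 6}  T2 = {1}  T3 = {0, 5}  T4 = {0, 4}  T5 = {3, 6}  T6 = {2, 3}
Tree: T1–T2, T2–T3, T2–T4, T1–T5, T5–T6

A tree decomposition must satisfy three properties: every vertex lies in some bag; for every edge, both endpoints lie together in some bag; and for every vertex, the bags containing it form a connected subtree. Here edge (0,1) lies in no bag, so the decomposition is invalid.

No — edge (0,1) lies in no bag.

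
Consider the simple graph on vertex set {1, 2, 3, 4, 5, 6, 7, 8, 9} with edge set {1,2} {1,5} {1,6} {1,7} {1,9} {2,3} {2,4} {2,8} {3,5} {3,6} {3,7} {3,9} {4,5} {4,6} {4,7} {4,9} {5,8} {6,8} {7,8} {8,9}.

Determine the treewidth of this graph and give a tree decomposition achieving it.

Treewidth 4.
One such decomposition:
Bags: B1 = {1, 2, 3, 4, 8}  B2 = {1, 3, 4, 7, 8}  B3 = {1, 3, 4, 5, 8}  B4 = {1, 3, 4, 8, 9}  B5 = {1, 3, 4, 6, 8}
Tree: B1–B2, B2–B3, B3–B4, B4–B5

Every bag has size at most 5, so the width is 5 − 1 = 4 and tw(G) ≤ 4. For the lower bound: the 5 vertex sets {1,2}, {7,8}, {3,5}, {4}, {9} are disjoint, each induces a connected subgraph, and every pair is joined by at least one edge of G. Contracting each set to a single vertex therefore yields K_{5} as a minor, and since treewidth is minor-monotone, tw(G) ≥ tw(K_{5}) = 4. Combining the bounds, tw(G) = 4.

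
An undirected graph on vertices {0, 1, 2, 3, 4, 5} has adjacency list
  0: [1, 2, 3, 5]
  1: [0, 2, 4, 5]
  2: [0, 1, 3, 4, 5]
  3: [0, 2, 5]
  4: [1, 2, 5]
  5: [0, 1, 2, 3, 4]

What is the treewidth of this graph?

A width-3 tree decomposition is:
Bags: B1 = {0, 2, 3, 5}  B2 = {0, 1, 2, 5}  B3 = {1, 2, 4, 5}
Tree: B1–B2, B2–B3
The largest bag has 4 vertices, giving width 3; this decomposition certifies tw(G) ≤ 3. Conversely, {0, 1, 2, 5} is a clique of size 4, and the vertices of any clique must share a bag in every tree decomposition; so some bag has ≥ 4 vertices and tw(G) ≥ 3. The upper and lower bounds meet at 3, so that is the treewidth.

3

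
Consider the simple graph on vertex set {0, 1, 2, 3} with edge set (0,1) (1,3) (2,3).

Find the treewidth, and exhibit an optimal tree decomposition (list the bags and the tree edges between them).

Every bag has size at most 2, so the width is 2 − 1 = 1 and tw(G) ≤ 1. Since G has at least one edge (e.g. 2–3), it is not an edgeless graph, so tw(G) ≥ 1. The upper and lower bounds meet at 1, so that is the treewidth.

Treewidth 1.
One optimal decomposition is:
Bags: B1 = {2, 3}  B2 = {1, 3}  B3 = {0, 1}
Tree: B1–B2, B2–B3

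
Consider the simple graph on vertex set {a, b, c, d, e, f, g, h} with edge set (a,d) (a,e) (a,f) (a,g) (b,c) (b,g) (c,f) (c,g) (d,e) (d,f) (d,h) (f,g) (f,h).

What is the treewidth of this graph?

A width-2 tree decomposition is:
Bags: B1 = {a, d, f}  B2 = {a, d, e}  B3 = {a, f, g}  B4 = {c, f, g}  B5 = {d, f, h}  B6 = {b, c, g}
Tree: B1–B2, B1–B3, B3–B4, B1–B5, B4–B6
Every bag has size at most 3, so the width is 3 − 1 = 2 and tw(G) ≤ 2. On the other hand G contains the 3-clique {a, d, e}. A clique must lie in a single bag of any decomposition, so no decomposition can have width below 2. The upper and lower bounds meet at 2, so that is the treewidth.

2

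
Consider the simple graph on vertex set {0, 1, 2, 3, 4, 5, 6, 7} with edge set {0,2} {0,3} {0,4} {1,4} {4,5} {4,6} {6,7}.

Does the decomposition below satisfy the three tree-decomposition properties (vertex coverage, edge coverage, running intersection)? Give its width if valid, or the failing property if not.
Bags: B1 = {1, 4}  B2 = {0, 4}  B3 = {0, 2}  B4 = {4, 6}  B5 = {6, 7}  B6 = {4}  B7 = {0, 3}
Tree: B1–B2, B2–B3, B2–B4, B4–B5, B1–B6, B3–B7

No — vertex 5 appears in no bag.

A tree decomposition must satisfy three properties: every vertex lies in some bag; for every edge, both endpoints lie together in some bag; and for every vertex, the bags containing it form a connected subtree. Here vertex 5 appears in no bag, so the decomposition is invalid.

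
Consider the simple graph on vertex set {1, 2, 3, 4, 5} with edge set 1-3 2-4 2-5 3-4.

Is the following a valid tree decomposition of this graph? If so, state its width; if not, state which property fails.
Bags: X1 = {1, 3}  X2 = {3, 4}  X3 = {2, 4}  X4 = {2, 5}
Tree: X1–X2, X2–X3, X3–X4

Yes; width 1.

Checking the three conditions: (i) the bags cover all of {1, 2, 3, 4, 5}; (ii) for each edge, some bag contains both endpoints; (iii) the bags containing any fixed vertex form a subtree. All hold, so the decomposition is valid with width 2 − 1 = 1.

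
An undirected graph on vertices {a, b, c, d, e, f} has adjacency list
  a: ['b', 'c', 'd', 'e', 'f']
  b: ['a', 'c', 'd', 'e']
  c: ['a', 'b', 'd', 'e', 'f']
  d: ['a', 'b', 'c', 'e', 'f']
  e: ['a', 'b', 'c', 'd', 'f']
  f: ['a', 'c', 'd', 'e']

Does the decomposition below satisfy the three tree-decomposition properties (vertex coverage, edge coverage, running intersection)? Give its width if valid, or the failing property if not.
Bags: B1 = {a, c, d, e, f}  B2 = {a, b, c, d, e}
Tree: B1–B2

Yes; width 4.

Checking the three conditions: (i) the bags cover all of {a, b, c, d, e, f}; (ii) for each edge, some bag contains both endpoints; (iii) the bags containing any fixed vertex form a subtree. All hold, so the decomposition is valid with width 5 − 1 = 4.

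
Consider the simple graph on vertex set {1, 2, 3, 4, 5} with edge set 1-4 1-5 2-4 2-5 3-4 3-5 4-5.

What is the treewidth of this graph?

2

A width-2 tree decomposition is:
Bags: B1 = {3, 4, 5}  B2 = {1, 4, 5}  B3 = {2, 4, 5}
Tree: B1–B2, B1–B3
Every bag has size at most 3, so the width is 3 − 1 = 2 and tw(G) ≤ 2. For the lower bound, the 3 vertices {1, 4, 5} are pairwise adjacent, and any tree decomposition puts a clique entirely inside one bag — forcing width ≥ 2. Therefore the treewidth is 2.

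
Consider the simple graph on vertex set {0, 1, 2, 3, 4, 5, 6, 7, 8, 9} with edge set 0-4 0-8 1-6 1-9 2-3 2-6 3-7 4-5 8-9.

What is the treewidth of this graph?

1

A width-1 tree decomposition is:
Bags: B1 = {3, 7}  B2 = {2, 3}  B3 = {2, 6}  B4 = {1, 6}  B5 = {1, 9}  B6 = {8, 9}  B7 = {0, 8}  B8 = {0, 4}  B9 = {4, 5}
Tree: B1–B2, B2–B3, B3–B4, B4–B5, B5–B6, B6–B7, B7–B8, B8–B9
The largest bag has 2 vertices, giving width 1; this decomposition certifies tw(G) ≤ 1. G has an edge, so its treewidth is at least 1. Therefore the treewidth is 1.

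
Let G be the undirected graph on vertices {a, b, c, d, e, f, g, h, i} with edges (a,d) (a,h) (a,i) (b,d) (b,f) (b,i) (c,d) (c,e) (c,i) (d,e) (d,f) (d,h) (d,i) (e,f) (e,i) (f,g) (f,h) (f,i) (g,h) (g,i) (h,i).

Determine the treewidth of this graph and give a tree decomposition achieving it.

Treewidth 3.
One optimal decomposition is:
Bags: B1 = {d, e, f, i}  B2 = {c, d, e, i}  B3 = {b, d, f, i}  B4 = {d, f, h, i}  B5 = {f, g, h, i}  B6 = {a, d, h, i}
Tree: B1–B2, B1–B3, B1–B4, B4–B5, B4–B6

The largest bag has 4 vertices, giving width 3; this decomposition certifies tw(G) ≤ 3. Conversely, {a, d, h, i} is a clique of size 4, and the vertices of any clique must share a bag in every tree decomposition; so some bag has ≥ 4 vertices and tw(G) ≥ 3. Therefore the treewidth is 3.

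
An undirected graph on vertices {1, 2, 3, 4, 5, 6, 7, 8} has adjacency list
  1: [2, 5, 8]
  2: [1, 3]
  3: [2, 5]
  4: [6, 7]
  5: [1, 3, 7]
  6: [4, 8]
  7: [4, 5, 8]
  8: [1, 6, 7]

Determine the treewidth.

2

A width-2 tree decomposition is:
Bags: B1 = {2, 3, 5}  B2 = {1, 2, 5}  B3 = {1, 5, 7}  B4 = {1, 7, 8}  B5 = {4, 7, 8}  B6 = {4, 6, 8}
Tree: B1–B2, B2–B3, B3–B4, B4–B5, B5–B6
The largest bag has 3 vertices, giving width 2; this decomposition certifies tw(G) ≤ 2. For the lower bound, G contains the cycle 3–2–1–5–3, so G is not a forest; only forests have treewidth ≤ 1, hence tw(G) ≥ 2. Combining the bounds, tw(G) = 2.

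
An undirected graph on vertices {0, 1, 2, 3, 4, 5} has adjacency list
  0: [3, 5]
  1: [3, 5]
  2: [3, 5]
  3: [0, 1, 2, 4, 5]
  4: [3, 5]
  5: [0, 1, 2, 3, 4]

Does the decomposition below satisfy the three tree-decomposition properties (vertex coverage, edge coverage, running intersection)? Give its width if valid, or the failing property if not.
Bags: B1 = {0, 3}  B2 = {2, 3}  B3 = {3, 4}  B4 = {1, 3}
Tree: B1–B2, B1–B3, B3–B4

No — vertex 5 appears in no bag.

A tree decomposition must satisfy three properties: every vertex lies in some bag; for every edge, both endpoints lie together in some bag; and for every vertex, the bags containing it form a connected subtree. Here vertex 5 appears in no bag, so the decomposition is invalid.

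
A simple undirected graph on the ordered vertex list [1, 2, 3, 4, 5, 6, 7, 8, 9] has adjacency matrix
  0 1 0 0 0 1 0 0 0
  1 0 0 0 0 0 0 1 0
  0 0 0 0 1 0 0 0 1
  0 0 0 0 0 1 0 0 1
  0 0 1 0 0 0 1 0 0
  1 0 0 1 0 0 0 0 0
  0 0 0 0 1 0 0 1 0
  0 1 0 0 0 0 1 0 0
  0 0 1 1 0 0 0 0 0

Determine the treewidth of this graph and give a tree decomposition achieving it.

Each bag holds 3 vertices, so the decomposition has width 2, which upper-bounds the treewidth. For the lower bound, G contains the cycle 7–8–2–1–6–4–9–3–5–7, so G is not a forest; only forests have treewidth ≤ 1, hence tw(G) ≥ 2. Combining the bounds, tw(G) = 2.

Treewidth 2.
Bags: B1 = {2, 7, 8}  B2 = {1, 2, 7}  B3 = {1, 6, 7}  B4 = {4, 6, 7}  B5 = {4, 7, 9}  B6 = {3, 7, 9}  B7 = {3, 5, 7}
Tree: B1–B2, B2–B3, B3–B4, B4–B5, B5–B6, B6–B7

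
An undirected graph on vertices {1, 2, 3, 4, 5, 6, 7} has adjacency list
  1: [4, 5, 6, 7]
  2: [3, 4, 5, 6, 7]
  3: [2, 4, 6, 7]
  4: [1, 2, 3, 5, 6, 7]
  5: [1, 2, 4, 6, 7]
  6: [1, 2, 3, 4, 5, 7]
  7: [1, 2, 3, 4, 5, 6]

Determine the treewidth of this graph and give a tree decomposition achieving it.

Treewidth 4.
One optimal decomposition is:
Bags: B1 = {1, 4, 5, 6, 7}  B2 = {2, 4, 5, 6, 7}  B3 = {2, 3, 4, 6, 7}
Tree: B1–B2, B2–B3

Each bag holds 5 vertices, so the decomposition has width 4, which upper-bounds the treewidth. On the other hand G contains the 5-clique {1, 4, 5, 6, 7}. A clique must lie in a single bag of any decomposition, so no decomposition can have width below 4. Therefore the treewidth is 4.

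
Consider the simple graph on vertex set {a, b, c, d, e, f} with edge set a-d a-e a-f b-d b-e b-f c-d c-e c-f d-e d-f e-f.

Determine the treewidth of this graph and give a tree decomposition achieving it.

Treewidth 3.
Bags: B1 = {a, d, e, f}  B2 = {b, d, e, f}  B3 = {c, d, e, f}
Tree: B1–B2, B2–B3

Each bag holds 4 vertices, so the decomposition has width 3, which upper-bounds the treewidth. Conversely, {c, d, e, f} is a clique of size 4, and the vertices of any clique must share a bag in every tree decomposition; so some bag has ≥ 4 vertices and tw(G) ≥ 3. Combining the bounds, tw(G) = 3.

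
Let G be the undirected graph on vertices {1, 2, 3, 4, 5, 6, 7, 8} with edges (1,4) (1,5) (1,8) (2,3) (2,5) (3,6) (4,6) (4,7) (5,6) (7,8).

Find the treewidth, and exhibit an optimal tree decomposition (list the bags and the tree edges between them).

The largest bag has 3 vertices, giving width 2; this decomposition certifies tw(G) ≤ 2. For the lower bound, G contains the cycle 7–8–1–4–7, so G is not a forest; only forests have treewidth ≤ 1, hence tw(G) ≥ 2. Therefore the treewidth is 2.

Treewidth 2.
One such decomposition:
Bags: B1 = {4, 7, 8}  B2 = {1, 4, 8}  B3 = {1, 4, 6}  B4 = {1, 5, 6}  B5 = {3, 5, 6}  B6 = {2, 3, 5}
Tree: B1–B2, B2–B3, B3–B4, B4–B5, B5–B6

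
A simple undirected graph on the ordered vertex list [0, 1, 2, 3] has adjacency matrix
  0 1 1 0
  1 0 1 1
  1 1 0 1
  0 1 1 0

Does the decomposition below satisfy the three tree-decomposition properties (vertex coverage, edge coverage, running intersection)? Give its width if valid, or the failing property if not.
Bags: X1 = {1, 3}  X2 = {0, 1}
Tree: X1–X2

No — vertex 2 appears in no bag.

A tree decomposition must satisfy three properties: every vertex lies in some bag; for every edge, both endpoints lie together in some bag; and for every vertex, the bags containing it form a connected subtree. Here vertex 2 appears in no bag, so the decomposition is invalid.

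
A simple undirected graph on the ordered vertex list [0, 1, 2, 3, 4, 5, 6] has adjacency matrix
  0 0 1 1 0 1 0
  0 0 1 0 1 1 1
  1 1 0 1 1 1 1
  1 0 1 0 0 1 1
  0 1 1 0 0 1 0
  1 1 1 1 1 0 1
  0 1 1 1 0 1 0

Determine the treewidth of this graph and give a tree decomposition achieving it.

The largest bag has 4 vertices, giving width 3; this decomposition certifies tw(G) ≤ 3. Conversely, {0, 2, 3, 5} is a clique of size 4, and the vertices of any clique must share a bag in every tree decomposition; so some bag has ≥ 4 vertices and tw(G) ≥ 3. Therefore the treewidth is 3.

Treewidth 3.
One such decomposition:
Bags: B1 = {1, 2, 5, 6}  B2 = {2, 3, 5, 6}  B3 = {0, 2, 3, 5}  B4 = {1, 2, 4, 5}
Tree: B1–B2, B2–B3, B1–B4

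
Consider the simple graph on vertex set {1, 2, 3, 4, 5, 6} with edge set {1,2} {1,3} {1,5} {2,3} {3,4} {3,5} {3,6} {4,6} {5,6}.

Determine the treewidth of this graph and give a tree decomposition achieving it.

Each bag holds 3 vertices, so the decomposition has width 2, which upper-bounds the treewidth. Conversely, {1, 2, 3} is a clique of size 3, and the vertices of any clique must share a bag in every tree decomposition; so some bag has ≥ 3 vertices and tw(G) ≥ 2. Therefore the treewidth is 2.

Treewidth 2.
One optimal decomposition is:
Bags: B1 = {3, 5, 6}  B2 = {1, 3, 5}  B3 = {3, 4, 6}  B4 = {1, 2, 3}
Tree: B1–B2, B1–B3, B2–B4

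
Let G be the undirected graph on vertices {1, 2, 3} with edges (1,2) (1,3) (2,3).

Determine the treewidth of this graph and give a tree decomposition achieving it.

Treewidth 2.
One such decomposition:
Bags: B1 = {1, 2, 3}
Tree: (single bag)

With just one bag of size 3, the width is 3 − 1 = 2, so tw(G) ≤ 2. On the other hand G contains the 3-clique {1, 2, 3}. A clique must lie in a single bag of any decomposition, so no decomposition can have width below 2. Hence tw(G) = 2 exactly.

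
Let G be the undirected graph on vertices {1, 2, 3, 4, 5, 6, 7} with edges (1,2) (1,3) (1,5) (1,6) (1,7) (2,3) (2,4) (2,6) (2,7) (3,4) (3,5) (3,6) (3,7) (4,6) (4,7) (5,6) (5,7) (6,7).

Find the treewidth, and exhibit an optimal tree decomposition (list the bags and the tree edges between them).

Treewidth 4.
Bags: B1 = {1, 2, 3, 6, 7}  B2 = {1, 3, 5, 6, 7}  B3 = {2, 3, 4, 6, 7}
Tree: B1–B2, B1–B3

Each bag holds 5 vertices, so the decomposition has width 4, which upper-bounds the treewidth. Conversely, {1, 2, 3, 6, 7} is a clique of size 5, and the vertices of any clique must share a bag in every tree decomposition; so some bag has ≥ 5 vertices and tw(G) ≥ 4. Combining the bounds, tw(G) = 4.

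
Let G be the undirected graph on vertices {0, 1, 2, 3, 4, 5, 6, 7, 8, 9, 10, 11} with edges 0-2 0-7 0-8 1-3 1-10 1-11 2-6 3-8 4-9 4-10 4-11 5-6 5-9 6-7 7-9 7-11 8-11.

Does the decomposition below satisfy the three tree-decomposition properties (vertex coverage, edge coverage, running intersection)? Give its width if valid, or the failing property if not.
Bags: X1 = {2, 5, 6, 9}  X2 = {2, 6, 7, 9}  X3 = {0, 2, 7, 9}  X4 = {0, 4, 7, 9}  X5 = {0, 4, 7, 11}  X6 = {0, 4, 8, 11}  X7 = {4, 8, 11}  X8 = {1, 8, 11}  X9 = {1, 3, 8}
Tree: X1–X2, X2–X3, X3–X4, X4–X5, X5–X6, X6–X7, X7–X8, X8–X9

No — vertex 10 appears in no bag.

A tree decomposition must satisfy three properties: every vertex lies in some bag; for every edge, both endpoints lie together in some bag; and for every vertex, the bags containing it form a connected subtree. Here vertex 10 appears in no bag, so the decomposition is invalid.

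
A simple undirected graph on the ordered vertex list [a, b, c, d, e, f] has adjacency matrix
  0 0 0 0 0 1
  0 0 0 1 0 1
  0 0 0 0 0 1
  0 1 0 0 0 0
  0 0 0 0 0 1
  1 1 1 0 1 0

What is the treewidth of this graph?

1

A width-1 tree decomposition is:
Bags: B1 = {e, f}  B2 = {b, f}  B3 = {a, f}  B4 = {b, d}  B5 = {c, f}
Tree: B1–B2, B1–B3, B2–B4, B1–B5
The largest bag has 2 vertices, giving width 1; this decomposition certifies tw(G) ≤ 1. Any graph with an edge has treewidth ≥ 1, and G has the edge f–e. Combining the bounds, tw(G) = 1.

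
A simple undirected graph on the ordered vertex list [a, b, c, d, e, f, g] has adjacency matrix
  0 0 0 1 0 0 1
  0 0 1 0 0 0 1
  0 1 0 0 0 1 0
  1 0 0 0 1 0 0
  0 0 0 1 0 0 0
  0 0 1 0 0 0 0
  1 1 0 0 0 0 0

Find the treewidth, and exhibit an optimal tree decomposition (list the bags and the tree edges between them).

Treewidth 1.
One optimal decomposition is:
Bags: B1 = {c, f}  B2 = {b, c}  B3 = {b, g}  B4 = {a, g}  B5 = {a, d}  B6 = {d, e}
Tree: B1–B2, B2–B3, B3–B4, B4–B5, B5–B6

The largest bag has 2 vertices, giving width 1; this decomposition certifies tw(G) ≤ 1. Since G has at least one edge (e.g. f–c), it is not an edgeless graph, so tw(G) ≥ 1. Combining the bounds, tw(G) = 1.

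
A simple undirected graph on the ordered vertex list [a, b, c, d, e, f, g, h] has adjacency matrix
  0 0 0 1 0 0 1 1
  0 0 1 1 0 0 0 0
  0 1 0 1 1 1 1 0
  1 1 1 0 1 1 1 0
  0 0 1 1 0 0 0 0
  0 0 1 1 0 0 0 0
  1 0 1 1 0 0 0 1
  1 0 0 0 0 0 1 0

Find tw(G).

2

A width-2 tree decomposition is:
Bags: B1 = {c, d, e}  B2 = {c, d, g}  B3 = {c, d, f}  B4 = {a, d, g}  B5 = {a, g, h}  B6 = {b, c, d}
Tree: B1–B2, B2–B3, B2–B4, B4–B5, B2–B6
The largest bag has 3 vertices, giving width 2; this decomposition certifies tw(G) ≤ 2. For the lower bound, the 3 vertices {c, d, g} are pairwise adjacent, and any tree decomposition puts a clique entirely inside one bag — forcing width ≥ 2. Combining the bounds, tw(G) = 2.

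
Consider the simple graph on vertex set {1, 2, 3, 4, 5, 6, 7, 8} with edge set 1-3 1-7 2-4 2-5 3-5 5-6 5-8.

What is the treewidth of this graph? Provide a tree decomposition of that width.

Treewidth 1.
One optimal decomposition is:
Bags: B1 = {5, 8}  B2 = {3, 5}  B3 = {1, 3}  B4 = {5, 6}  B5 = {2, 5}  B6 = {2, 4}  B7 = {1, 7}
Tree: B1–B2, B2–B3, B1–B4, B4–B5, B5–B6, B3–B7

Every bag has size at most 2, so the width is 2 − 1 = 1 and tw(G) ≤ 1. G has an edge, so its treewidth is at least 1. Hence tw(G) = 1 exactly.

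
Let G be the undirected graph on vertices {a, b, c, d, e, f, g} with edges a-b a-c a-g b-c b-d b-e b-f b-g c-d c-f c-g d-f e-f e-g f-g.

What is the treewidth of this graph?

3

A width-3 tree decomposition is:
Bags: B1 = {b, c, f, g}  B2 = {b, e, f, g}  B3 = {b, c, d, f}  B4 = {a, b, c, g}
Tree: B1–B2, B1–B3, B1–B4
The largest bag has 4 vertices, giving width 3; this decomposition certifies tw(G) ≤ 3. For the lower bound, the 4 vertices {a, b, c, g} are pairwise adjacent, and any tree decomposition puts a clique entirely inside one bag — forcing width ≥ 3. Therefore the treewidth is 3.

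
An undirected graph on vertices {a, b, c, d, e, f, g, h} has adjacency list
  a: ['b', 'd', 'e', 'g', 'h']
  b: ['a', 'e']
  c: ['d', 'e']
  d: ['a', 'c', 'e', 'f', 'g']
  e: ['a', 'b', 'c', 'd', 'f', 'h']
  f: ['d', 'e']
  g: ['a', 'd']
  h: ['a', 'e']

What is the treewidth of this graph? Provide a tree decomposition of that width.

Treewidth 2.
One optimal decomposition is:
Bags: B1 = {a, d, e}  B2 = {a, b, e}  B3 = {a, e, h}  B4 = {c, d, e}  B5 = {a, d, g}  B6 = {d, e, f}
Tree: B1–B2, B2–B3, B1–B4, B1–B5, B1–B6

Each bag holds 3 vertices, so the decomposition has width 2, which upper-bounds the treewidth. For the lower bound, the 3 vertices {a, d, g} are pairwise adjacent, and any tree decomposition puts a clique entirely inside one bag — forcing width ≥ 2. Therefore the treewidth is 2.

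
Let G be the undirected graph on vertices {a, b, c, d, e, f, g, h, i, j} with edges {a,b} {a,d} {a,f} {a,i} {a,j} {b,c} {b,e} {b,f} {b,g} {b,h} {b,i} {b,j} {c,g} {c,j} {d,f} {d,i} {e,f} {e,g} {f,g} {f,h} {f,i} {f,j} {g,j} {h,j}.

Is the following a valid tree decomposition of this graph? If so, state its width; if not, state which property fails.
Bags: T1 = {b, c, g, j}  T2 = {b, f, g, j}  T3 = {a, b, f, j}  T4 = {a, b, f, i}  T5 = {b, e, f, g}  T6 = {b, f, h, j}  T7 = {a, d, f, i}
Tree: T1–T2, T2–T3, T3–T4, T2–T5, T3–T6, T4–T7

Every vertex of G appears in some bag (union = {a, b, c, d, e, f, g, h, i, j}); every edge is covered by a bag; and for each vertex v the set of bags containing v is connected in the bag tree. The decomposition is therefore valid. The largest bag has 4 vertices, so the width is 3.

Yes; width 3.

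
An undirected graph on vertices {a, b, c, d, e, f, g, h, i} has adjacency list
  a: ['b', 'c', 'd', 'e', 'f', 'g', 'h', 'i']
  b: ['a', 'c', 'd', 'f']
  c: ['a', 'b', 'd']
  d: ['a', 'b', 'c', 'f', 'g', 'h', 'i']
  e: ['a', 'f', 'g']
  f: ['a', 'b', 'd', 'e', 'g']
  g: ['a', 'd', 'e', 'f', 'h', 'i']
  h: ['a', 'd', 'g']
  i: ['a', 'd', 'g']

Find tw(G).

3

A width-3 tree decomposition is:
Bags: B1 = {a, d, g, i}  B2 = {a, d, f, g}  B3 = {a, b, d, f}  B4 = {a, d, g, h}  B5 = {a, e, f, g}  B6 = {a, b, c, d}
Tree: B1–B2, B2–B3, B1–B4, B2–B5, B3–B6
Every bag has size at most 4, so the width is 4 − 1 = 3 and tw(G) ≤ 3. Conversely, {a, d, g, h} is a clique of size 4, and the vertices of any clique must share a bag in every tree decomposition; so some bag has ≥ 4 vertices and tw(G) ≥ 3. Hence tw(G) = 3 exactly.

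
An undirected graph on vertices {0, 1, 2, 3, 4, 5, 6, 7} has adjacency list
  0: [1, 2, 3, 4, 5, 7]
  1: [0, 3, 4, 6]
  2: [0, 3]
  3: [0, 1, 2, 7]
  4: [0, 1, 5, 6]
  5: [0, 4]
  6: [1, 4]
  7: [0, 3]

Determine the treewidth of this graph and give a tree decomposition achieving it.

Treewidth 2.
One optimal decomposition is:
Bags: B1 = {0, 1, 4}  B2 = {0, 1, 3}  B3 = {0, 3, 7}  B4 = {0, 4, 5}  B5 = {1, 4, 6}  B6 = {0, 2, 3}
Tree: B1–B2, B2–B3, B1–B4, B1–B5, B2–B6

Each bag holds 3 vertices, so the decomposition has width 2, which upper-bounds the treewidth. For the lower bound, the 3 vertices {0, 1, 3} are pairwise adjacent, and any tree decomposition puts a clique entirely inside one bag — forcing width ≥ 2. The upper and lower bounds meet at 2, so that is the treewidth.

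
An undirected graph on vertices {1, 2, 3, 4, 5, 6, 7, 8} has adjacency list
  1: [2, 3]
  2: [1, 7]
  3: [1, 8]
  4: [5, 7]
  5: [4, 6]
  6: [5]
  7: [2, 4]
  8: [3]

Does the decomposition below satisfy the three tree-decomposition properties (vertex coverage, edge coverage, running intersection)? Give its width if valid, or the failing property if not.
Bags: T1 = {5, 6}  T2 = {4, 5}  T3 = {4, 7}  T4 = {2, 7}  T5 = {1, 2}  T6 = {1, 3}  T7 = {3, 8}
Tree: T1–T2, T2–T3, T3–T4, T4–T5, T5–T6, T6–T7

Yes; width 1.

Every vertex of G appears in some bag (union = {1, 2, 3, 4, 5, 6, 7, 8}); every edge is covered by a bag; and for each vertex v the set of bags containing v is connected in the bag tree. The decomposition is therefore valid. The largest bag has 2 vertices, so the width is 1.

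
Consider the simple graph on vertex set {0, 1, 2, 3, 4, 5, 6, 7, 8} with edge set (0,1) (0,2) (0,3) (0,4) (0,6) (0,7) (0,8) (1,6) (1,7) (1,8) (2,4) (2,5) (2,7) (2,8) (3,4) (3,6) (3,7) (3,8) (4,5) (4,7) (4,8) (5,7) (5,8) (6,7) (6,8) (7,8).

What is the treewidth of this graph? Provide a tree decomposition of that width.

The largest bag has 5 vertices, giving width 4; this decomposition certifies tw(G) ≤ 4. On the other hand G contains the 5-clique {0, 1, 6, 7, 8}. A clique must lie in a single bag of any decomposition, so no decomposition can have width below 4. Hence tw(G) = 4 exactly.

Treewidth 4.
Bags: B1 = {0, 3, 4, 7, 8}  B2 = {0, 3, 6, 7, 8}  B3 = {0, 2, 4, 7, 8}  B4 = {0, 1, 6, 7, 8}  B5 = {2, 4, 5, 7, 8}
Tree: B1–B2, B1–B3, B2–B4, B3–B5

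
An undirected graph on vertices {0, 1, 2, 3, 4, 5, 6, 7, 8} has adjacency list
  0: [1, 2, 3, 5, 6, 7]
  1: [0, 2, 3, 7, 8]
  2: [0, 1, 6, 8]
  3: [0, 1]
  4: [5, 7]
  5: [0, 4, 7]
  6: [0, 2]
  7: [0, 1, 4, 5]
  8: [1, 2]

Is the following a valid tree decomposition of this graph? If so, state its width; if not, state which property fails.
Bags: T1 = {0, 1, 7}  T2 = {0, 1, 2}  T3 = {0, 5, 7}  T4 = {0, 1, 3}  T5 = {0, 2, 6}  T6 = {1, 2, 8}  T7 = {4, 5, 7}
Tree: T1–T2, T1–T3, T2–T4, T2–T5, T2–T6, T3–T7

Every vertex of G appears in some bag (union = {0, 1, 2, 3, 4, 5, 6, 7, 8}); every edge is covered by a bag; and for each vertex v the set of bags containing v is connected in the bag tree. The decomposition is therefore valid. The largest bag has 3 vertices, so the width is 2.

Yes; width 2.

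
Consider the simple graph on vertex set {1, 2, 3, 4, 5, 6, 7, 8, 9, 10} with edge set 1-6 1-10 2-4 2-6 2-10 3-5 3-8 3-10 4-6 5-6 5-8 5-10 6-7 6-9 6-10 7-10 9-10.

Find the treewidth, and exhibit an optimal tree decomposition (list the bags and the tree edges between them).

Treewidth 2.
Bags: B1 = {3, 5, 10}  B2 = {5, 6, 10}  B3 = {6, 9, 10}  B4 = {3, 5, 8}  B5 = {6, 7, 10}  B6 = {1, 6, 10}  B7 = {2, 6, 10}  B8 = {2, 4, 6}
Tree: B1–B2, B2–B3, B1–B4, B2–B5, B2–B6, B2–B7, B7–B8

The largest bag has 3 vertices, giving width 2; this decomposition certifies tw(G) ≤ 2. Conversely, {3, 5, 8} is a clique of size 3, and the vertices of any clique must share a bag in every tree decomposition; so some bag has ≥ 3 vertices and tw(G) ≥ 2. Combining the bounds, tw(G) = 2.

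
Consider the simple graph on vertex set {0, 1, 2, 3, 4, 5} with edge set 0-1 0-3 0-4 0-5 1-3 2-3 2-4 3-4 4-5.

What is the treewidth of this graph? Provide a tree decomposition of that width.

Every bag has size at most 3, so the width is 3 − 1 = 2 and tw(G) ≤ 2. On the other hand G contains the 3-clique {0, 1, 3}. A clique must lie in a single bag of any decomposition, so no decomposition can have width below 2. Hence tw(G) = 2 exactly.

Treewidth 2.
Bags: B1 = {0, 3, 4}  B2 = {2, 3, 4}  B3 = {0, 1, 3}  B4 = {0, 4, 5}
Tree: B1–B2, B1–B3, B1–B4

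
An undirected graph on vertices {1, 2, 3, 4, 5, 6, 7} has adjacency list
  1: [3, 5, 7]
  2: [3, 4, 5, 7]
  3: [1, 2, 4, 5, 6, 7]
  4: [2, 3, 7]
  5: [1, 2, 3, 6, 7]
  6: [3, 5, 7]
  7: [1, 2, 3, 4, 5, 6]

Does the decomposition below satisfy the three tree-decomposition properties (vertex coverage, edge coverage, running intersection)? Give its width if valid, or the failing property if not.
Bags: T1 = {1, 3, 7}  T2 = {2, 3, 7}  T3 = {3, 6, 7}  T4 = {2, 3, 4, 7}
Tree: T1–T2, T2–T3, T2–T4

A tree decomposition must satisfy three properties: every vertex lies in some bag; for every edge, both endpoints lie together in some bag; and for every vertex, the bags containing it form a connected subtree. Here vertex 5 appears in no bag, so the decomposition is invalid.

No — vertex 5 appears in no bag.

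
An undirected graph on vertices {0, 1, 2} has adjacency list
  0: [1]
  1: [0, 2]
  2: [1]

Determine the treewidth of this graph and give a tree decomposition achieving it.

Each bag holds 2 vertices, so the decomposition has width 1, which upper-bounds the treewidth. G has an edge, so its treewidth is at least 1. Hence tw(G) = 1 exactly.

Treewidth 1.
Bags: B1 = {0, 1}  B2 = {1, 2}
Tree: B1–B2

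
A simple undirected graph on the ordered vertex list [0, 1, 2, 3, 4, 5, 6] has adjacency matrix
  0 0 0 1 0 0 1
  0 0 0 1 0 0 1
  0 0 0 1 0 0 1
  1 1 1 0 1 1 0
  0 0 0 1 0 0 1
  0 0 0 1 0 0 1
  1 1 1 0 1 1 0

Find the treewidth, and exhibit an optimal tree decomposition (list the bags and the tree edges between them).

The largest bag has 3 vertices, giving width 2; this decomposition certifies tw(G) ≤ 2. Since 6–2–3–4–6 is a cycle in G, G is not acyclic. Forests are exactly the graphs of treewidth ≤ 1, so tw(G) ≥ 2. Hence tw(G) = 2 exactly.

Treewidth 2.
One such decomposition:
Bags: B1 = {2, 3, 6}  B2 = {3, 4, 6}  B3 = {0, 3, 6}  B4 = {3, 5, 6}  B5 = {1, 3, 6}
Tree: B1–B2, B2–B3, B3–B4, B4–B5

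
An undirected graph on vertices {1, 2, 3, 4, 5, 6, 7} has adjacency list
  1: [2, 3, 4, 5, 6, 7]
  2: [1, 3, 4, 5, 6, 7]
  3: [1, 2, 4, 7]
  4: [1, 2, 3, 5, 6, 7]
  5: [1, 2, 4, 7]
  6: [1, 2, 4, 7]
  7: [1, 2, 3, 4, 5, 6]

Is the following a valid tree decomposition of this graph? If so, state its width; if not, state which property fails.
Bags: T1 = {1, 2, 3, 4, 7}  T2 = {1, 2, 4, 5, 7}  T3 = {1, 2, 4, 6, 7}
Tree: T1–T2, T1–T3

Checking the three conditions: (i) the bags cover all of {1, 2, 3, 4, 5, 6, 7}; (ii) for each edge, some bag contains both endpoints; (iii) the bags containing any fixed vertex form a subtree. All hold, so the decomposition is valid with width 5 − 1 = 4.

Yes; width 4.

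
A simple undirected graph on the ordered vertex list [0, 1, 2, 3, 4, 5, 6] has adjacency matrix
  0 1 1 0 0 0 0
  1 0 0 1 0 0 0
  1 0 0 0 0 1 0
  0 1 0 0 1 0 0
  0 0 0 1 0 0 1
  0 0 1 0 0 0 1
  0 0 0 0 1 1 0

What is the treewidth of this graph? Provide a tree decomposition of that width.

Treewidth 2.
One optimal decomposition is:
Bags: B1 = {3, 4, 6}  B2 = {1, 3, 6}  B3 = {0, 1, 6}  B4 = {0, 2, 6}  B5 = {2, 5, 6}
Tree: B1–B2, B2–B3, B3–B4, B4–B5

The largest bag has 3 vertices, giving width 2; this decomposition certifies tw(G) ≤ 2. Since 6–4–3–1–0–2–5–6 is a cycle in G, G is not acyclic. Forests are exactly the graphs of treewidth ≤ 1, so tw(G) ≥ 2. Therefore the treewidth is 2.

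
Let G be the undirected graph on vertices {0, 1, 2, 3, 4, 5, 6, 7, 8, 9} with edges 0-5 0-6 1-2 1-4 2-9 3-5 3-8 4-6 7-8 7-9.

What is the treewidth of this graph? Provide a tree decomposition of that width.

Each bag holds 3 vertices, so the decomposition has width 2, which upper-bounds the treewidth. For the lower bound, G contains the cycle 6–0–5–3–8–7–9–2–1–4–6, so G is not a forest; only forests have treewidth ≤ 1, hence tw(G) ≥ 2. Therefore the treewidth is 2.

Treewidth 2.
One optimal decomposition is:
Bags: B1 = {0, 5, 6}  B2 = {3, 5, 6}  B3 = {3, 6, 8}  B4 = {6, 7, 8}  B5 = {6, 7, 9}  B6 = {2, 6, 9}  B7 = {1, 2, 6}  B8 = {1, 4, 6}
Tree: B1–B2, B2–B3, B3–B4, B4–B5, B5–B6, B6–B7, B7–B8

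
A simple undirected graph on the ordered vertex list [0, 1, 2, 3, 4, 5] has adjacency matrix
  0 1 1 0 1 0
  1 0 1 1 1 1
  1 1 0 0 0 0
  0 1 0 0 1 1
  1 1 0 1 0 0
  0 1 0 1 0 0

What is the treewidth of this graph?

A width-2 tree decomposition is:
Bags: B1 = {1, 3, 4}  B2 = {0, 1, 4}  B3 = {0, 1, 2}  B4 = {1, 3, 5}
Tree: B1–B2, B2–B3, B1–B4
Each bag holds 3 vertices, so the decomposition has width 2, which upper-bounds the treewidth. Conversely, {0, 1, 2} is a clique of size 3, and the vertices of any clique must share a bag in every tree decomposition; so some bag has ≥ 3 vertices and tw(G) ≥ 2. Therefore the treewidth is 2.

2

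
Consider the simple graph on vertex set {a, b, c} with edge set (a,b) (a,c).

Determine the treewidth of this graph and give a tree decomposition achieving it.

Treewidth 1.
One such decomposition:
Bags: B1 = {a, b}  B2 = {a, c}
Tree: B1–B2

Each bag holds 2 vertices, so the decomposition has width 1, which upper-bounds the treewidth. Any graph with an edge has treewidth ≥ 1, and G has the edge a–b. Combining the bounds, tw(G) = 1.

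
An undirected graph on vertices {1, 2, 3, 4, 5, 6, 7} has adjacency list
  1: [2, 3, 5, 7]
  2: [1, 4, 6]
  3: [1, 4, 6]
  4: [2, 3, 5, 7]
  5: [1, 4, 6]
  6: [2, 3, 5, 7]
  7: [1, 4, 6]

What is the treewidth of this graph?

A width-3 tree decomposition is:
Bags: B1 = {1, 4, 5, 6}  B2 = {1, 4, 6, 7}  B3 = {1, 2, 4, 6}  B4 = {1, 3, 4, 6}
Tree: B1–B2, B2–B3, B3–B4
Each bag holds 4 vertices, so the decomposition has width 3, which upper-bounds the treewidth. For the lower bound: the 4 vertex sets {4,5}, {6,7}, {1}, {2} are disjoint, each induces a connected subgraph, and every pair is joined by at least one edge of G. Contracting each set to a single vertex therefore yields K_{4} as a minor, and since treewidth is minor-monotone, tw(G) ≥ tw(K_{4}) = 3. Combining the bounds, tw(G) = 3.

3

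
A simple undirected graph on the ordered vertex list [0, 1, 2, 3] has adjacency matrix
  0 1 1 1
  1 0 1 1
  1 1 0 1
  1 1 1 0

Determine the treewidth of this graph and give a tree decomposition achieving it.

With just one bag of size 4, the width is 4 − 1 = 3, so tw(G) ≤ 3. For the lower bound, the 4 vertices {0, 1, 2, 3} are pairwise adjacent, and any tree decomposition puts a clique entirely inside one bag — forcing width ≥ 3. The upper and lower bounds meet at 3, so that is the treewidth.

Treewidth 3.
One such decomposition:
Bags: B1 = {0, 1, 2, 3}
Tree: (single bag)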